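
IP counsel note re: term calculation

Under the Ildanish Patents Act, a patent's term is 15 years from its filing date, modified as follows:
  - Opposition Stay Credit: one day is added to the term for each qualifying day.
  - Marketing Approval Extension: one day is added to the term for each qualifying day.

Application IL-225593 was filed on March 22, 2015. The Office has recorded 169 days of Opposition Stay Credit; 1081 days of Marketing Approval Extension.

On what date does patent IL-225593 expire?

Base term: filing date + 15 years → 22 March 2030.
Opposition Stay Credit: +169 days → 7 September 2030.
Marketing Approval Extension: +1081 days → 23 August 2033.

2033-08-23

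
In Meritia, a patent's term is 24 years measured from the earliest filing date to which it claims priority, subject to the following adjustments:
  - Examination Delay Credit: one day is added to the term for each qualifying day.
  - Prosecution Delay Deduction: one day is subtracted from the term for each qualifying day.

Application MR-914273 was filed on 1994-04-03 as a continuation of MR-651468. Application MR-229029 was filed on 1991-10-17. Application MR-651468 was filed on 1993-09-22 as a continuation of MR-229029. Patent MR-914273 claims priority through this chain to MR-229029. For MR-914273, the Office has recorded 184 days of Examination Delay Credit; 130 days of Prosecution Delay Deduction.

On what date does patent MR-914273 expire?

2015-12-10

Earliest priority filing: 17 October 1991.
Base term: 17 October 1991 + 24 years → 17 October 2015.
Examination Delay Credit: +184 days → 18 April 2016.
Prosecution Delay Deduction: −130 days → 10 December 2015.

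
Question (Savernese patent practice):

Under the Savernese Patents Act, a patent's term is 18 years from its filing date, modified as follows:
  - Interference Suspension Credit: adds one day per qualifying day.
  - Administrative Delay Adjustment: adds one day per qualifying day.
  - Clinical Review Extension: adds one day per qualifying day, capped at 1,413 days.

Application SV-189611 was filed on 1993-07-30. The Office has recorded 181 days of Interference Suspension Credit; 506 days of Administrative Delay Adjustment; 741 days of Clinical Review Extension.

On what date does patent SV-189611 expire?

June 27, 2015

Base term: filing date + 18 years → 30 July 2011.
Interference Suspension Credit: +181 days → 27 January 2012.
Administrative Delay Adjustment: +506 days → 16 June 2013.
Clinical Review Extension: 741 days (within the 1413-day cap) → +741 days → 27 June 2015.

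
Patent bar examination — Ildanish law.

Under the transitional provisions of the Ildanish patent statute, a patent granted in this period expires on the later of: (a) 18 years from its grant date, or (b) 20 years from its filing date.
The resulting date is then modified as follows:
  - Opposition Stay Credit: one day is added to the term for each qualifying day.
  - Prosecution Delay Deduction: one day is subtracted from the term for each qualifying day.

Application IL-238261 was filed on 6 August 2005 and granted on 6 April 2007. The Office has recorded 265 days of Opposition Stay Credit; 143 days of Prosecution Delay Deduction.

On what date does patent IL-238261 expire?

2025-12-06

(a) grant + 18 years → 6 April 2025.
(b) filing + 20 years → 6 August 2025.
Later of the two: 6 August 2025.
Opposition Stay Credit: +265 days → 28 April 2026.
Prosecution Delay Deduction: −143 days → 6 December 2025.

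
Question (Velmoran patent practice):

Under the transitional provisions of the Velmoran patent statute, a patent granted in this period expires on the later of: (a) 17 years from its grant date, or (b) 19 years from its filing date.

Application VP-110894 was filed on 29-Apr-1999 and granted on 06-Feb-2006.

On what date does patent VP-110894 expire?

(a) grant + 17 years → 6 February 2023.
(b) filing + 19 years → 29 April 2018.
Later of the two: 6 February 2023.

2023-02-06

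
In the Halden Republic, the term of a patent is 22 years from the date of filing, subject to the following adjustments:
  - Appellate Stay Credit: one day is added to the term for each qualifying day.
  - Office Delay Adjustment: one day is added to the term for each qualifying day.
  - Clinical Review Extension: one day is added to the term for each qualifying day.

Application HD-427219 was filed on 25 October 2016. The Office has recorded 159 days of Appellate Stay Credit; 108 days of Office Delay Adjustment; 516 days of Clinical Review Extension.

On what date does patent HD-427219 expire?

Base term: filing date + 22 years → 25 October 2038.
Appellate Stay Credit: +159 days → 2 April 2039.
Office Delay Adjustment: +108 days → 19 July 2039.
Clinical Review Extension: +516 days → 16 December 2040.

2040-12-16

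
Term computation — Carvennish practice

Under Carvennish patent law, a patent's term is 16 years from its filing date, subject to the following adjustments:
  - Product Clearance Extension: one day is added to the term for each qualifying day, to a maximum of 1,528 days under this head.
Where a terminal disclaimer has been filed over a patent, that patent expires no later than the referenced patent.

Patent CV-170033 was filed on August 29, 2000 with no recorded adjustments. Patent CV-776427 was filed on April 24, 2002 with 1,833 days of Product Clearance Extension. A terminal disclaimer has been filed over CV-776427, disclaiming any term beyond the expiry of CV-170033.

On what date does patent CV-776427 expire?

Natural term of CV-776427:
  Base: filing + 16 years → 24 April 2018.
  Product Clearance Extension: 1833 days claimed exceeds the 1528-day cap, so +1528 days → 30 June 2022.
Expiry of referenced patent CV-170033:
  Base: filing + 16 years → 29 August 2016.
Terminal disclaimer: CV-776427 expires on the earlier of 30 June 2022 and 29 August 2016.

2016-08-29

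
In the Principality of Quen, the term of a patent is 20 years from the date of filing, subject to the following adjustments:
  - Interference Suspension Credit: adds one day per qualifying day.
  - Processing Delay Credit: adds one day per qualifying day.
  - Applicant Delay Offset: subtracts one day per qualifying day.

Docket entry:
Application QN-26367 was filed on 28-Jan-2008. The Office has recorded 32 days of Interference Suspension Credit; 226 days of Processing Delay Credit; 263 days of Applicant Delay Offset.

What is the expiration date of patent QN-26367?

Base term: filing date + 20 years → 28 January 2028.
Interference Suspension Credit: +32 days → 29 February 2028.
Processing Delay Credit: +226 days → 12 October 2028.
Applicant Delay Offset: −263 days → 23 January 2028.

January 23, 2028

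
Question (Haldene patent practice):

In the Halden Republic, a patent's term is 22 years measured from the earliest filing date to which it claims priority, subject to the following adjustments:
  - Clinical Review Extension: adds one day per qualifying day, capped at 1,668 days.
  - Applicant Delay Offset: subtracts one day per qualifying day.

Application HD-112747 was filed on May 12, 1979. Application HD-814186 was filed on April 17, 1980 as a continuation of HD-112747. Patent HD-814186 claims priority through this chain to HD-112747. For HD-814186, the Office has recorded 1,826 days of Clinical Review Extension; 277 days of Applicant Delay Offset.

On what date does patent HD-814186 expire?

2005-03-03

Earliest priority filing: 12 May 1979.
Base term: 12 May 1979 + 22 years → 12 May 2001.
Clinical Review Extension: 1826 days claimed exceeds the 1668-day cap, so +1668 days → 5 December 2005.
Applicant Delay Offset: −277 days → 3 March 2005.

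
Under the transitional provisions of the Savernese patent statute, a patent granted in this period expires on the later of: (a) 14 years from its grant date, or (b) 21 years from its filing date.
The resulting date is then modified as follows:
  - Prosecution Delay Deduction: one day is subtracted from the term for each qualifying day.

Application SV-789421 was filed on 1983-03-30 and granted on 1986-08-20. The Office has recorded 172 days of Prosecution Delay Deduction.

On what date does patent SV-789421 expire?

2003-10-10

(a) grant + 14 years → 20 August 2000.
(b) filing + 21 years → 30 March 2004.
Later of the two: 30 March 2004.
Prosecution Delay Deduction: −172 days → 10 October 2003.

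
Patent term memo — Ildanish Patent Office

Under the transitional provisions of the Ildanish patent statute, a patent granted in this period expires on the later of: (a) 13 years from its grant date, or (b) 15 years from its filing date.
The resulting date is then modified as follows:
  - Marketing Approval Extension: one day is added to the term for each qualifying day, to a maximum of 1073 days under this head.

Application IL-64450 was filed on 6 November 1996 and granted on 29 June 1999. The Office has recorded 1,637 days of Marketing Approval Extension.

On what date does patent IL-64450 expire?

(a) grant + 13 years → 29 June 2012.
(b) filing + 15 years → 6 November 2011.
Later of the two: 29 June 2012.
Marketing Approval Extension: 1637 days claimed exceeds the 1073-day cap, so +1073 days → 7 June 2015.

June 7, 2015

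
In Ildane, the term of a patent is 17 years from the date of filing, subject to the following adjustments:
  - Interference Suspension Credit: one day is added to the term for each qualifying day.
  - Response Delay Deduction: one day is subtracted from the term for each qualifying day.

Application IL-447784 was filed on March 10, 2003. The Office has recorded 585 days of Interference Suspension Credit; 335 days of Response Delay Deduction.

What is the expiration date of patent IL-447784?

Base term: filing date + 17 years → 10 March 2020.
Interference Suspension Credit: +585 days → 16 October 2021.
Response Delay Deduction: −335 days → 15 November 2020.

2020-11-15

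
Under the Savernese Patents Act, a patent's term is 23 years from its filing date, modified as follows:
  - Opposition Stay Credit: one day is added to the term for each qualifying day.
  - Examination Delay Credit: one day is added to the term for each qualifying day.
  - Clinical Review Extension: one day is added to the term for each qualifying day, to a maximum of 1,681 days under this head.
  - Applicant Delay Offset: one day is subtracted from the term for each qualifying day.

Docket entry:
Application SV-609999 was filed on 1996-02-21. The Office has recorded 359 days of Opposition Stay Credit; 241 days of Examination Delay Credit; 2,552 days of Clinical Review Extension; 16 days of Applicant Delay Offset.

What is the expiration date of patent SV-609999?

May 5, 2025

Base term: filing date + 23 years → 21 February 2019.
Opposition Stay Credit: +359 days → 15 February 2020.
Examination Delay Credit: +241 days → 13 October 2020.
Clinical Review Extension: 2552 days claimed exceeds the 1681-day cap, so +1681 days → 21 May 2025.
Applicant Delay Offset: −16 days → 5 May 2025.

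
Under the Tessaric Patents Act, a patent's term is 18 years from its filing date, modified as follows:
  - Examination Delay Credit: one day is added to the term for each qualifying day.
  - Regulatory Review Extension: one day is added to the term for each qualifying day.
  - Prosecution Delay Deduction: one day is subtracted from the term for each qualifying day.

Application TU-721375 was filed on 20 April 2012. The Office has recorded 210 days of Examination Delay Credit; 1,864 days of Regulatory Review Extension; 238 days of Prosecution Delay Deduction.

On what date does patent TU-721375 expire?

April 30, 2035

Base term: filing date + 18 years → 20 April 2030.
Examination Delay Credit: +210 days → 16 November 2030.
Regulatory Review Extension: +1864 days → 24 December 2035.
Prosecution Delay Deduction: −238 days → 30 April 2035.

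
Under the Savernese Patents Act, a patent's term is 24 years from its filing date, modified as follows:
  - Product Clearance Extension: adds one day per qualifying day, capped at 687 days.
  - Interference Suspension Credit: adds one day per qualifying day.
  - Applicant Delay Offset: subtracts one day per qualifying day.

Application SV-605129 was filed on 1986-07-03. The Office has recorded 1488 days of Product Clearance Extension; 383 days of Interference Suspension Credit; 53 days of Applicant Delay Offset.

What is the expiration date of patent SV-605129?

Base term: filing date + 24 years → 3 July 2010.
Product Clearance Extension: 1488 days claimed exceeds the 687-day cap, so +687 days → 20 May 2012.
Interference Suspension Credit: +383 days → 7 June 2013.
Applicant Delay Offset: −53 days → 15 April 2013.

April 15, 2013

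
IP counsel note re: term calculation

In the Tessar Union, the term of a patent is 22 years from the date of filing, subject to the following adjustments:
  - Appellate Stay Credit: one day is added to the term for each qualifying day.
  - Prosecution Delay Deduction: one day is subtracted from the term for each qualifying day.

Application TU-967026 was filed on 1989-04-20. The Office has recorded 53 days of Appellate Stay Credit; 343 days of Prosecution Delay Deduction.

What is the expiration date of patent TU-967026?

July 4, 2010

Base term: filing date + 22 years → 20 April 2011.
Appellate Stay Credit: +53 days → 12 June 2011.
Prosecution Delay Deduction: −343 days → 4 July 2010.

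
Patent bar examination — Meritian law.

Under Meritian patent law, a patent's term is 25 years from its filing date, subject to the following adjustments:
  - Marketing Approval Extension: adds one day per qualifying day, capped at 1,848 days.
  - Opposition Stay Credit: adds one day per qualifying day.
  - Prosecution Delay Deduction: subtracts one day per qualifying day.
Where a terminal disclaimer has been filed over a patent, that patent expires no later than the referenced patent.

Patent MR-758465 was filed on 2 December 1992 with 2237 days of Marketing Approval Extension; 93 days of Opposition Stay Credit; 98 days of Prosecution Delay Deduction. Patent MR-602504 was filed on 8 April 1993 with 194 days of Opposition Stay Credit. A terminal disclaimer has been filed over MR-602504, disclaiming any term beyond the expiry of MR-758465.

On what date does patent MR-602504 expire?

Natural term of MR-602504:
  Base: filing + 25 years → 8 April 2018.
  Opposition Stay Credit: +194 days → 19 October 2018.
Expiry of referenced patent MR-758465:
  Base: filing + 25 years → 2 December 2017.
  Marketing Approval Extension: 2237 days claimed exceeds the 1848-day cap, so +1848 days → 24 December 2022.
  Opposition Stay Credit: +93 days → 27 March 2023.
  Prosecution Delay Deduction: −98 days → 19 December 2022.
Terminal disclaimer: MR-602504 expires on the earlier of 19 October 2018 and 19 December 2022.

2018-10-19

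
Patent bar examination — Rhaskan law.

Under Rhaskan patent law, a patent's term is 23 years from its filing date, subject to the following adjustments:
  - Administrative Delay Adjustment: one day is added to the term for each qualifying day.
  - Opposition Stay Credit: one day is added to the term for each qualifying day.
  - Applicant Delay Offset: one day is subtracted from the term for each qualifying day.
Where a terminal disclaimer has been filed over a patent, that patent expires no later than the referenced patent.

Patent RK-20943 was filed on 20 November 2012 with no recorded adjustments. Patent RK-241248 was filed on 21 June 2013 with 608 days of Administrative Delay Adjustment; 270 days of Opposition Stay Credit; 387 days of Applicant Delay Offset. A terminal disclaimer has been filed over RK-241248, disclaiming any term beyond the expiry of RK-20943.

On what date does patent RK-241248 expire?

2035-11-20

Natural term of RK-241248:
  Base: filing + 23 years → 21 June 2036.
  Administrative Delay Adjustment: +608 days → 19 February 2038.
  Opposition Stay Credit: +270 days → 16 November 2038.
  Applicant Delay Offset: −387 days → 25 October 2037.
Expiry of referenced patent RK-20943:
  Base: filing + 23 years → 20 November 2035.
Terminal disclaimer: RK-241248 expires on the earlier of 25 October 2037 and 20 November 2035.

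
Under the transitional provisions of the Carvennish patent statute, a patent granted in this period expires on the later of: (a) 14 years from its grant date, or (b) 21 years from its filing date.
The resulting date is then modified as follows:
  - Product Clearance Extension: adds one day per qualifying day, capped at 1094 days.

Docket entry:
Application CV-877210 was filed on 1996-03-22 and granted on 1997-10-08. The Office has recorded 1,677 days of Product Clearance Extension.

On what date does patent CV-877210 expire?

2020-03-20

(a) grant + 14 years → 8 October 2011.
(b) filing + 21 years → 22 March 2017.
Later of the two: 22 March 2017.
Product Clearance Extension: 1677 days claimed exceeds the 1094-day cap, so +1094 days → 20 March 2020.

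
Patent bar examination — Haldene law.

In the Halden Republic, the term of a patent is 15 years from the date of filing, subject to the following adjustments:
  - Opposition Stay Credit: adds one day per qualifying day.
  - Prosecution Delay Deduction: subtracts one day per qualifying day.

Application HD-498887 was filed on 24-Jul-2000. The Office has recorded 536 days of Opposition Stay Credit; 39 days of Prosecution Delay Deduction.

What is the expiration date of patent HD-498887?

Base term: filing date + 15 years → 24 July 2015.
Opposition Stay Credit: +536 days → 10 January 2017.
Prosecution Delay Deduction: −39 days → 2 December 2016.

2016-12-02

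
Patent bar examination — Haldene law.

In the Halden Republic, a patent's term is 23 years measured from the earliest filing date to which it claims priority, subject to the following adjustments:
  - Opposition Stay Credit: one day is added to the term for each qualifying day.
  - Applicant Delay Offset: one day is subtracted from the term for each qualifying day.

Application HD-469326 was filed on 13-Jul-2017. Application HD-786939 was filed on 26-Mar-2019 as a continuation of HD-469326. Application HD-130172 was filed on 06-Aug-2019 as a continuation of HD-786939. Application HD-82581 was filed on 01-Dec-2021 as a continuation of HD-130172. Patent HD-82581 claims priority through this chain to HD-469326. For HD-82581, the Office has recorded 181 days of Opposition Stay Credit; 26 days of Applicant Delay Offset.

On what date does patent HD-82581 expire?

2040-12-15

Earliest priority filing: 13 July 2017.
Base term: 13 July 2017 + 23 years → 13 July 2040.
Opposition Stay Credit: +181 days → 10 January 2041.
Applicant Delay Offset: −26 days → 15 December 2040.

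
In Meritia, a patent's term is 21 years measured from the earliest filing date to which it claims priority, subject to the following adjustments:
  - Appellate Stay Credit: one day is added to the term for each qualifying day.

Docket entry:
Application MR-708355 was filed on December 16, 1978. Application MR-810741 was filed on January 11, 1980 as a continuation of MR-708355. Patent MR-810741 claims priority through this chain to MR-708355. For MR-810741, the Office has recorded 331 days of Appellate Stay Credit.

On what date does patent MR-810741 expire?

Earliest priority filing: 16 December 1978.
Base term: 16 December 1978 + 21 years → 16 December 1999.
Appellate Stay Credit: +331 days → 11 November 2000.

November 11, 2000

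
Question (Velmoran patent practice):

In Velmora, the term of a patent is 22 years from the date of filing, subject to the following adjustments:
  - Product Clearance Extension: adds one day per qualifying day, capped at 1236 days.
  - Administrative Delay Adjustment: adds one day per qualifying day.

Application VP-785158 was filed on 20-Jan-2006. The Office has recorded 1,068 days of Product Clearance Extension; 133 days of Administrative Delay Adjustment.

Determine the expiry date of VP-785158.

May 5, 2031

Base term: filing date + 22 years → 20 January 2028.
Product Clearance Extension: 1068 days (within the 1236-day cap) → +1068 days → 23 December 2030.
Administrative Delay Adjustment: +133 days → 5 May 2031.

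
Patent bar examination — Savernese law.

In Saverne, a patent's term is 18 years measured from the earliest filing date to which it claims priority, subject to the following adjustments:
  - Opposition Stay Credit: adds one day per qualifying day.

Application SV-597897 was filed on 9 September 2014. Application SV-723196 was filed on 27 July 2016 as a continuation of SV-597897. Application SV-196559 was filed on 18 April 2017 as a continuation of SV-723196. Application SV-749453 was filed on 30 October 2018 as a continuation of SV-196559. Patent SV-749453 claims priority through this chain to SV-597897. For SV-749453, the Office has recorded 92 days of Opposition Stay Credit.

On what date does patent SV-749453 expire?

December 10, 2032

Earliest priority filing: 9 September 2014.
Base term: 9 September 2014 + 18 years → 9 September 2032.
Opposition Stay Credit: +92 days → 10 December 2032.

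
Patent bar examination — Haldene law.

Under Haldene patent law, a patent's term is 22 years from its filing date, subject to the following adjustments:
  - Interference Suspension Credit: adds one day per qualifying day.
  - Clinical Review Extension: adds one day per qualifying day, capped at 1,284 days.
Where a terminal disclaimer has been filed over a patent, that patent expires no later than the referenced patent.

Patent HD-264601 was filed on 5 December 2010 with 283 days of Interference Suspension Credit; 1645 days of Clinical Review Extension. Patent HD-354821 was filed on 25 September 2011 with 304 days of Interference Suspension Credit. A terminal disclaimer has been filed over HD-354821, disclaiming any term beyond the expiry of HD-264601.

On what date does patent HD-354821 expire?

Natural term of HD-354821:
  Base: filing + 22 years → 25 September 2033.
  Interference Suspension Credit: +304 days → 26 July 2034.
Expiry of referenced patent HD-264601:
  Base: filing + 22 years → 5 December 2032.
  Interference Suspension Credit: +283 days → 14 September 2033.
  Clinical Review Extension: 1645 days claimed exceeds the 1284-day cap, so +1284 days → 21 March 2037.
Terminal disclaimer: HD-354821 expires on the earlier of 26 July 2034 and 21 March 2037.

July 26, 2034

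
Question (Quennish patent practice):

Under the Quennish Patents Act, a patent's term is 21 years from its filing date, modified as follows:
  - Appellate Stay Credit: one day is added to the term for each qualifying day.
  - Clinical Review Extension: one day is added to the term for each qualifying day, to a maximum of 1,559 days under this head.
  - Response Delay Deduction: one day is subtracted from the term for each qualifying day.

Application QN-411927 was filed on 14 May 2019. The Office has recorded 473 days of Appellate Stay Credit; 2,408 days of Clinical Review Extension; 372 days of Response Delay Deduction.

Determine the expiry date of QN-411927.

Base term: filing date + 21 years → 14 May 2040.
Appellate Stay Credit: +473 days → 30 August 2041.
Clinical Review Extension: 2408 days claimed exceeds the 1559-day cap, so +1559 days → 6 December 2045.
Response Delay Deduction: −372 days → 29 November 2044.

November 29, 2044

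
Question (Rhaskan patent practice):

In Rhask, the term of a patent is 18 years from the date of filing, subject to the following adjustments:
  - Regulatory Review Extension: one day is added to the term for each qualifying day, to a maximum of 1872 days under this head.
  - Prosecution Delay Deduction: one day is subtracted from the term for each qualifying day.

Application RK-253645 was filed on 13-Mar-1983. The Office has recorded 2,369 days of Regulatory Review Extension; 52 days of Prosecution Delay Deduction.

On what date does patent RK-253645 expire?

March 7, 2006

Base term: filing date + 18 years → 13 March 2001.
Regulatory Review Extension: 2369 days claimed exceeds the 1872-day cap, so +1872 days → 28 April 2006.
Prosecution Delay Deduction: −52 days → 7 March 2006.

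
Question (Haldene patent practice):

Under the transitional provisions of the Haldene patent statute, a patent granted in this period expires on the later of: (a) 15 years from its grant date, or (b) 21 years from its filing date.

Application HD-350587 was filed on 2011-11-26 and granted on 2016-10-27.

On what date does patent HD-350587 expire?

November 26, 2032

(a) grant + 15 years → 27 October 2031.
(b) filing + 21 years → 26 November 2032.
Later of the two: 26 November 2032.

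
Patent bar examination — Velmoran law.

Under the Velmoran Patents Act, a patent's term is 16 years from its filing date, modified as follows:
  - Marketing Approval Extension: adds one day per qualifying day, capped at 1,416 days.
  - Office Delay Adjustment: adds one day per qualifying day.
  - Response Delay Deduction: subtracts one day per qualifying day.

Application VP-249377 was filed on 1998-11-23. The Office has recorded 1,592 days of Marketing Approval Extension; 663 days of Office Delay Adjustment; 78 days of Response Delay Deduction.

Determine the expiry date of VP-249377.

Base term: filing date + 16 years → 23 November 2014.
Marketing Approval Extension: 1592 days claimed exceeds the 1416-day cap, so +1416 days → 9 October 2018.
Office Delay Adjustment: +663 days → 2 August 2020.
Response Delay Deduction: −78 days → 16 May 2020.

2020-05-16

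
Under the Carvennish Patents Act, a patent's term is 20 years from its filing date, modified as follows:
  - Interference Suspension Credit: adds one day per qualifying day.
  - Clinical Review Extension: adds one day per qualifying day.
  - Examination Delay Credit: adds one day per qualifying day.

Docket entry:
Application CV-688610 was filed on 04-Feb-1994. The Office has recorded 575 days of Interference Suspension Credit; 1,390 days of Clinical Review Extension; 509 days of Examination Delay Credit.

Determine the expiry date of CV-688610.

Base term: filing date + 20 years → 4 February 2014.
Interference Suspension Credit: +575 days → 2 September 2015.
Clinical Review Extension: +1390 days → 23 June 2019.
Examination Delay Credit: +509 days → 13 November 2020.

2020-11-13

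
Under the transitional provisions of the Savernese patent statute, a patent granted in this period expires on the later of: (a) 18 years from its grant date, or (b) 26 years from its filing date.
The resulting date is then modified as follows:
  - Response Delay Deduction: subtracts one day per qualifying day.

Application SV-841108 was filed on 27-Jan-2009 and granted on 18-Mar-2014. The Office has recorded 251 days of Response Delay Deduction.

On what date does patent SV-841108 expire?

May 21, 2034

(a) grant + 18 years → 18 March 2032.
(b) filing + 26 years → 27 January 2035.
Later of the two: 27 January 2035.
Response Delay Deduction: −251 days → 21 May 2034.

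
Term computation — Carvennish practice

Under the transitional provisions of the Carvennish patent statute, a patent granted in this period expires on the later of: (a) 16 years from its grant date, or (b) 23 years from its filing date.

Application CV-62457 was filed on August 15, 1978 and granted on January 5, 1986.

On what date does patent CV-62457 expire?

January 5, 2002

(a) grant + 16 years → 5 January 2002.
(b) filing + 23 years → 15 August 2001.
Later of the two: 5 January 2002.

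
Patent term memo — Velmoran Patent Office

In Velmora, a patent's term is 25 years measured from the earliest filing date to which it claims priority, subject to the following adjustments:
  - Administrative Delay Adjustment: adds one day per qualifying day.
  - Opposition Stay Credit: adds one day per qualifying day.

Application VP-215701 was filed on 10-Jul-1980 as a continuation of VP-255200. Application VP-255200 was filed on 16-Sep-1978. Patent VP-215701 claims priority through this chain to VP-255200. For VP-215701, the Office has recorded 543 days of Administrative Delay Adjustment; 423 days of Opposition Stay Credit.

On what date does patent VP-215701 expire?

Earliest priority filing: 16 September 1978.
Base term: 16 September 1978 + 25 years → 16 September 2003.
Administrative Delay Adjustment: +543 days → 12 March 2005.
Opposition Stay Credit: +423 days → 9 May 2006.

2006-05-09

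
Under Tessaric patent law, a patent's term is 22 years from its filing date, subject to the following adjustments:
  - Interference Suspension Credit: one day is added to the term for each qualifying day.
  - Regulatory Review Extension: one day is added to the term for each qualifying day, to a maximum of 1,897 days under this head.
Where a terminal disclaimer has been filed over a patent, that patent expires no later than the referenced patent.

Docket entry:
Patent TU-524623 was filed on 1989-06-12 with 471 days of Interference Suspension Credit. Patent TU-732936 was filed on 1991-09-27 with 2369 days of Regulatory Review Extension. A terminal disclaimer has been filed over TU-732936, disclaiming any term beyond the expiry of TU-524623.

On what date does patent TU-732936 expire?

Natural term of TU-732936:
  Base: filing + 22 years → 27 September 2013.
  Regulatory Review Extension: 2369 days claimed exceeds the 1897-day cap, so +1897 days → 7 December 2018.
Expiry of referenced patent TU-524623:
  Base: filing + 22 years → 12 June 2011.
  Interference Suspension Credit: +471 days → 25 September 2012.
Terminal disclaimer: TU-732936 expires on the earlier of 7 December 2018 and 25 September 2012.

September 25, 2012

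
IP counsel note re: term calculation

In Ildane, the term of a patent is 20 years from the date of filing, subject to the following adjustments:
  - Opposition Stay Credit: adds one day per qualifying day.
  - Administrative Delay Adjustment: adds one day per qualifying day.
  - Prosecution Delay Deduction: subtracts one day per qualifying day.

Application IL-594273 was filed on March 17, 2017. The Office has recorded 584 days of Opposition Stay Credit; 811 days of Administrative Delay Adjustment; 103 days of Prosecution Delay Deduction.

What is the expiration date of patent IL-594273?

2040-09-29

Base term: filing date + 20 years → 17 March 2037.
Opposition Stay Credit: +584 days → 22 October 2038.
Administrative Delay Adjustment: +811 days → 10 January 2041.
Prosecution Delay Deduction: −103 days → 29 September 2040.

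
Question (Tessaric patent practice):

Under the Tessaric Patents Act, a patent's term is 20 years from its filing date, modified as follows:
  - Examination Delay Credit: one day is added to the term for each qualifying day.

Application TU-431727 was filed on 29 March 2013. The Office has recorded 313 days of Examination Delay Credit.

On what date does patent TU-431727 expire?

2034-02-05

Base term: filing date + 20 years → 29 March 2033.
Examination Delay Credit: +313 days → 5 February 2034.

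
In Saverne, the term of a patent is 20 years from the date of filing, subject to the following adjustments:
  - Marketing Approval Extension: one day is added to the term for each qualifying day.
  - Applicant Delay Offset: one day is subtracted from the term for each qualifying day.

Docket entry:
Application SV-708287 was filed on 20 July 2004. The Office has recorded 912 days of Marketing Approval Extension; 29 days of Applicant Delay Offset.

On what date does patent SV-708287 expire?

Base term: filing date + 20 years → 20 July 2024.
Marketing Approval Extension: +912 days → 18 January 2027.
Applicant Delay Offset: −29 days → 20 December 2026.

2026-12-20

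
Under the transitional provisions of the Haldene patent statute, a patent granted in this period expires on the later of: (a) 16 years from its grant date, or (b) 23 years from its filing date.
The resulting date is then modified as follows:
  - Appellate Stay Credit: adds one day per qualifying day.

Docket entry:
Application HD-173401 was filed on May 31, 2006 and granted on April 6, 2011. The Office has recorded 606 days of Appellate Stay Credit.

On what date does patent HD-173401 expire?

2031-01-27

(a) grant + 16 years → 6 April 2027.
(b) filing + 23 years → 31 May 2029.
Later of the two: 31 May 2029.
Appellate Stay Credit: +606 days → 27 January 2031.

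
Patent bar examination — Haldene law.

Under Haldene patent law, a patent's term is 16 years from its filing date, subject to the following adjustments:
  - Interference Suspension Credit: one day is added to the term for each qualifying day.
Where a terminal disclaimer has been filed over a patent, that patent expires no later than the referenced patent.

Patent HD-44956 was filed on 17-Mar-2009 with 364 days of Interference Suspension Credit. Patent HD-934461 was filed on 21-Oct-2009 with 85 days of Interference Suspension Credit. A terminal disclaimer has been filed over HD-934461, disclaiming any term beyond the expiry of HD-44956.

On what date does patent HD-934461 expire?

2026-01-14

Natural term of HD-934461:
  Base: filing + 16 years → 21 October 2025.
  Interference Suspension Credit: +85 days → 14 January 2026.
Expiry of referenced patent HD-44956:
  Base: filing + 16 years → 17 March 2025.
  Interference Suspension Credit: +364 days → 16 March 2026.
Terminal disclaimer: HD-934461 expires on the earlier of 14 January 2026 and 16 March 2026.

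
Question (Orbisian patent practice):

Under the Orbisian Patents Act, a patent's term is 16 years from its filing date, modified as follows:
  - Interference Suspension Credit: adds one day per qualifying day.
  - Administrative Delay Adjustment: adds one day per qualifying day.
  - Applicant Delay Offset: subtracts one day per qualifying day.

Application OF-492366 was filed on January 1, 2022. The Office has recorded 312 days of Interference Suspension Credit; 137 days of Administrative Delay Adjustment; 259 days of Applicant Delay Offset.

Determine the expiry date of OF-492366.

2038-07-10

Base term: filing date + 16 years → 1 January 2038.
Interference Suspension Credit: +312 days → 9 November 2038.
Administrative Delay Adjustment: +137 days → 26 March 2039.
Applicant Delay Offset: −259 days → 10 July 2038.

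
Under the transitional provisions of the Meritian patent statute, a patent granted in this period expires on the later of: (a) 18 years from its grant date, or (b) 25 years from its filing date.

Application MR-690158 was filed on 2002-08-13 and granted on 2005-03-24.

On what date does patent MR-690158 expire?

2027-08-13

(a) grant + 18 years → 24 March 2023.
(b) filing + 25 years → 13 August 2027.
Later of the two: 13 August 2027.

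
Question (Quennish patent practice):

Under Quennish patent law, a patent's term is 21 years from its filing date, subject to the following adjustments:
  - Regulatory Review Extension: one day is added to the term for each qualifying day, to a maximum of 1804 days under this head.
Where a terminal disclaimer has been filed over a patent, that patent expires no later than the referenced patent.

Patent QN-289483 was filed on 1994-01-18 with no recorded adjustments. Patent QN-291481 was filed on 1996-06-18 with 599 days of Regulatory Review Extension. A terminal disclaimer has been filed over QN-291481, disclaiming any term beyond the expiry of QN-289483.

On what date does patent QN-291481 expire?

January 18, 2015

Natural term of QN-291481:
  Base: filing + 21 years → 18 June 2017.
  Regulatory Review Extension: 599 days (within the 1804-day cap) → +599 days → 7 February 2019.
Expiry of referenced patent QN-289483:
  Base: filing + 21 years → 18 January 2015.
Terminal disclaimer: QN-291481 expires on the earlier of 7 February 2019 and 18 January 2015.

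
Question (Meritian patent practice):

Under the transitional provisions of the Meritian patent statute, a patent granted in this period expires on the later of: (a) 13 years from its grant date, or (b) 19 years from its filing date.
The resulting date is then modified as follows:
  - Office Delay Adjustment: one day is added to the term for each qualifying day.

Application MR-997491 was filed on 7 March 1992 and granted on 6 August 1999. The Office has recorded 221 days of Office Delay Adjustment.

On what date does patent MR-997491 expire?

(a) grant + 13 years → 6 August 2012.
(b) filing + 19 years → 7 March 2011.
Later of the two: 6 August 2012.
Office Delay Adjustment: +221 days → 15 March 2013.

March 15, 2013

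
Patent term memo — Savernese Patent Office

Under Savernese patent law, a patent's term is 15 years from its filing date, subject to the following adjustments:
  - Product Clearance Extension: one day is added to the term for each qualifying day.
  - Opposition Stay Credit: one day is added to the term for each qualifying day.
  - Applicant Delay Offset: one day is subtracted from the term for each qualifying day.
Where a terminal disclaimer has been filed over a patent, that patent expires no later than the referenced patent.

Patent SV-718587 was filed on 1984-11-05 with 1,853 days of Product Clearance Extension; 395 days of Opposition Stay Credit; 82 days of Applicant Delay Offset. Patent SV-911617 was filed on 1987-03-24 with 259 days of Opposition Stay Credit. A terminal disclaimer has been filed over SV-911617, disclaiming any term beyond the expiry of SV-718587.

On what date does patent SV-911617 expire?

Natural term of SV-911617:
  Base: filing + 15 years → 24 March 2002.
  Opposition Stay Credit: +259 days → 8 December 2002.
Expiry of referenced patent SV-718587:
  Base: filing + 15 years → 5 November 1999.
  Product Clearance Extension: +1853 days → 1 December 2004.
  Opposition Stay Credit: +395 days → 31 December 2005.
  Applicant Delay Offset: −82 days → 10 October 2005.
Terminal disclaimer: SV-911617 expires on the earlier of 8 December 2002 and 10 October 2005.

December 8, 2002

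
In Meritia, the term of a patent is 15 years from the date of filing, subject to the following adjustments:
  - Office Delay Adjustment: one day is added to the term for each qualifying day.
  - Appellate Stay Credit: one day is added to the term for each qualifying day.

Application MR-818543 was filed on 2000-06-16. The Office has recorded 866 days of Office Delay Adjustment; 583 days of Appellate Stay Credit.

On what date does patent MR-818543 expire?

Base term: filing date + 15 years → 16 June 2015.
Office Delay Adjustment: +866 days → 29 October 2017.
Appellate Stay Credit: +583 days → 4 June 2019.

June 4, 2019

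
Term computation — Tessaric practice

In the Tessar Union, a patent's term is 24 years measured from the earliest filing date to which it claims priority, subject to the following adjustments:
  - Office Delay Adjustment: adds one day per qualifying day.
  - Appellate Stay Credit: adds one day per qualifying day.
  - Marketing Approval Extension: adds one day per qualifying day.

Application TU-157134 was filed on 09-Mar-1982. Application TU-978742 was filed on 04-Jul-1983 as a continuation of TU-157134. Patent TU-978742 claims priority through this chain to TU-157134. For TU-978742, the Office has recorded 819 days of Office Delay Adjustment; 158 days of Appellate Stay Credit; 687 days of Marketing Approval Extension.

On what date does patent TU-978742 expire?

Earliest priority filing: 9 March 1982.
Base term: 9 March 1982 + 24 years → 9 March 2006.
Office Delay Adjustment: +819 days → 5 June 2008.
Appellate Stay Credit: +158 days → 10 November 2008.
Marketing Approval Extension: +687 days → 28 September 2010.

2010-09-28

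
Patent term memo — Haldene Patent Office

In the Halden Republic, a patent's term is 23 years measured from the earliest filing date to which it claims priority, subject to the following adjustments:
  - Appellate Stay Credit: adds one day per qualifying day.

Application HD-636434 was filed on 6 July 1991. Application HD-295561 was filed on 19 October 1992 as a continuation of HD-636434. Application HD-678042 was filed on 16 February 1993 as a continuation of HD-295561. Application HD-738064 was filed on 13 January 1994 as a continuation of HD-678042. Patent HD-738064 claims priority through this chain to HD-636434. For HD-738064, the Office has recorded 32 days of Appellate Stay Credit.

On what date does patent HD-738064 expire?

2014-08-07

Earliest priority filing: 6 July 1991.
Base term: 6 July 1991 + 23 years → 6 July 2014.
Appellate Stay Credit: +32 days → 7 August 2014.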